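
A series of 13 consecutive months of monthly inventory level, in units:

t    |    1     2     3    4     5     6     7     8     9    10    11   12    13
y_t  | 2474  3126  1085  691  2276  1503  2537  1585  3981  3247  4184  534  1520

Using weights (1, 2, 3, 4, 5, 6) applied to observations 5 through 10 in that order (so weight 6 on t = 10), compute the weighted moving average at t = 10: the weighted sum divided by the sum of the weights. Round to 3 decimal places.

2791.429

Weighted sum: 1·2276 + 2·1503 + 3·2537 + 4·1585 + 5·3981 + 6·3247 = 2276 + 3006 + 7611 + 6340 + 19905 + 19482 = 58620
Weight total: 1 + 2 + 3 + 4 + 5 + 6 = 21
WMA = 58620 / 21 = 2791.429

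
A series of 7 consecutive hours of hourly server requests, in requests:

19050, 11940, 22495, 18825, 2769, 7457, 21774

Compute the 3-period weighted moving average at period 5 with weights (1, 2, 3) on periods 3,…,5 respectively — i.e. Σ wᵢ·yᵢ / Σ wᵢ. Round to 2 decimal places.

11408.67

Weighted sum: 1·22495 + 2·18825 + 3·2769 = 22495 + 37650 + 8307 = 68452
Weight total: 1 + 2 + 3 = 6
WMA = 68452 / 6 = 11408.67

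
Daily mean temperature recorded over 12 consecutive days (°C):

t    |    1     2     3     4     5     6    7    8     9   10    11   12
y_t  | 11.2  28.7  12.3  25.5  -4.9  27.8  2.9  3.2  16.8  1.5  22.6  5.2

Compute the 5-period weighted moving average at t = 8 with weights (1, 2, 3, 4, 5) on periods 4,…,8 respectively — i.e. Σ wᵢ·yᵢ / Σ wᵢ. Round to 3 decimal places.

8.447

Weighted sum: 1·25.5 + 2·-4.9 + 3·27.8 + 4·2.9 + 5·3.2 = 25.5 + -9.8 + 83.4 + 11.6 + 16.0 = 126.7
Weight total: 1 + 2 + 3 + 4 + 5 = 15
WMA = 126.7 / 15 = 8.447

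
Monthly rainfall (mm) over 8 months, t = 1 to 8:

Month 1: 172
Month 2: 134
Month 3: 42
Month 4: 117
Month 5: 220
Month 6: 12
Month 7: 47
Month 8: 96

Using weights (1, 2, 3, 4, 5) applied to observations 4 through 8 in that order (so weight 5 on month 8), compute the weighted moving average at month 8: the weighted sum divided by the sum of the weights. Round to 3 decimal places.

84.067

Weighted sum: 1·117 + 2·220 + 3·12 + 4·47 + 5·96 = 117 + 440 + 36 + 188 + 480 = 1261
Weight total: 1 + 2 + 3 + 4 + 5 = 15
WMA = 1261 / 15 = 84.067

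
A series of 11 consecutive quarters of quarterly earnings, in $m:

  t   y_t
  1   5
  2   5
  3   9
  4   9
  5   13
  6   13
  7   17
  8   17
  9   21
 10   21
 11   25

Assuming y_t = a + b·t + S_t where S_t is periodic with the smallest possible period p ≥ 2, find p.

First differences y_{t+1} − y_t: 0, 4, 0, 4, 0, 4, …
The difference pattern repeats every 2 terms and not for any smaller step, so p = 2.

2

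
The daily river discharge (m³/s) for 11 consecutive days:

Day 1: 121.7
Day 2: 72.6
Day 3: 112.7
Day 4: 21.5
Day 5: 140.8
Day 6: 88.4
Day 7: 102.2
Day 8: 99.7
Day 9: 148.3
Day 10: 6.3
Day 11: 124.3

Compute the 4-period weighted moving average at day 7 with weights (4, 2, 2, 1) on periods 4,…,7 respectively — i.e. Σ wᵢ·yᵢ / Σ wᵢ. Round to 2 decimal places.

71.84

Weighted sum: 4·21.5 + 2·140.8 + 2·88.4 + 1·102.2 = 86.0 + 281.6 + 176.8 + 102.2 = 646.6
Weight total: 4 + 2 + 2 + 1 = 9
WMA = 646.6 / 9 = 71.84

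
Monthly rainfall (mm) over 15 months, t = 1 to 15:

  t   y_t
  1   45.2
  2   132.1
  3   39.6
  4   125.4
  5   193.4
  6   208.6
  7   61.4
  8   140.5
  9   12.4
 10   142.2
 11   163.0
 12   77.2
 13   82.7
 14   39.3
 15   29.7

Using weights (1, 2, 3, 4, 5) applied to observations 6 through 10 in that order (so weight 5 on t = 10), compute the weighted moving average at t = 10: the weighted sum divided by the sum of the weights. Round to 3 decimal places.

Weighted sum: 1·208.6 + 2·61.4 + 3·140.5 + 4·12.4 + 5·142.2 = 208.6 + 122.8 + 421.5 + 49.6 + 711.0 = 1513.5
Weight total: 1 + 2 + 3 + 4 + 5 = 15
WMA = 1513.5 / 15 = 100.900

100.900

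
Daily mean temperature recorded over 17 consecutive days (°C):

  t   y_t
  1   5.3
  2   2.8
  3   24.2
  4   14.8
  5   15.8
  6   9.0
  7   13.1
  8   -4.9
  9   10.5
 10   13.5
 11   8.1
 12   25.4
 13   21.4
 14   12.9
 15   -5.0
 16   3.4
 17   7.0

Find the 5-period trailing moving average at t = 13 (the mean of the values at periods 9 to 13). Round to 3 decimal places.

Sum of periods 9–13: 10.5 + 13.5 + 8.1 + 25.4 + 21.4 = 78.9
Divide by 5: 78.9 / 5 = 15.780

15.780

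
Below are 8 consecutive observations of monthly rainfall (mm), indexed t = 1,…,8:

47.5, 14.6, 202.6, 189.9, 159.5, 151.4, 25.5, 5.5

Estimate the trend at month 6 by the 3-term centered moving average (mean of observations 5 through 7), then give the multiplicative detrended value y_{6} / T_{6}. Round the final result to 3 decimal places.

1.350

Trend T_6 = (159.5 + 151.4 + 25.5) / 3 = 336.4/3 = 112.13333
Ratio to trend: 151.4 / 112.13333 = 1.350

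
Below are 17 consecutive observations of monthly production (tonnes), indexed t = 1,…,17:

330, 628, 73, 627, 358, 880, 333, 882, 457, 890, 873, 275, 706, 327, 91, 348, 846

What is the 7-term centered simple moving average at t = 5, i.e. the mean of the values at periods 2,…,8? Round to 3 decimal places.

540.143

Sum of periods 2–8: 628 + 73 + 627 + 358 + 880 + 333 + 882 = 3781
Divide by 7: 3781 / 7 = 540.143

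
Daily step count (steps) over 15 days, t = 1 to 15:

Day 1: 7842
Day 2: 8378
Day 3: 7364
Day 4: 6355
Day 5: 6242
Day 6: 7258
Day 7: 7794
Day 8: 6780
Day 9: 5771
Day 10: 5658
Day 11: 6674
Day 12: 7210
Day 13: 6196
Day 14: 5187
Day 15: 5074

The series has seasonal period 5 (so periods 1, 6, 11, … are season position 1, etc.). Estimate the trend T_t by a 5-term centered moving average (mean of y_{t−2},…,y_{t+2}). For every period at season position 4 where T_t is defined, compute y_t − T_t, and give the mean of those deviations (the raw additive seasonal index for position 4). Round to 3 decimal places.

-764.400

Season position 4 occurs at t = 4, 9 (where T_t is defined).
t=4: T_4 = 7119.40000; y_4 − T_4 = 6355 − 7119.40000 = -764.40000
t=9: T_9 = 6535.40000; y_9 − T_9 = 5771 − 6535.40000 = -764.40000
Mean deviation: (-764.40000 + -764.40000) / 2 = -764.400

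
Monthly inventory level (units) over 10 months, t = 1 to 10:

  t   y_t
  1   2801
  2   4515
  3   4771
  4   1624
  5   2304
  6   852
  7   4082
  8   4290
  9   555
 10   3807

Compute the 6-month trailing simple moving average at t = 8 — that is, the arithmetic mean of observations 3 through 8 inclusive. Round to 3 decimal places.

Sum of periods 3–8: 4771 + 1624 + 2304 + 852 + 4082 + 4290 = 17923
Divide by 6: 17923 / 6 = 2987.167

2987.167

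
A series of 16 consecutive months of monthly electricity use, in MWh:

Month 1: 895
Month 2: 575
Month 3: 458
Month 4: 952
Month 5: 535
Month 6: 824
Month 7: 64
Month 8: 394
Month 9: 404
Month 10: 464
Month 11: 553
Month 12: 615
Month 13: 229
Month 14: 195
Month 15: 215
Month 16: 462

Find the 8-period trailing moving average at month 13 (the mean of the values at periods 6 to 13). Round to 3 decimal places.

Sum of periods 6–13: 824 + 64 + 394 + 404 + 464 + 553 + 615 + 229 = 3547
Divide by 8: 3547 / 8 = 443.375

443.375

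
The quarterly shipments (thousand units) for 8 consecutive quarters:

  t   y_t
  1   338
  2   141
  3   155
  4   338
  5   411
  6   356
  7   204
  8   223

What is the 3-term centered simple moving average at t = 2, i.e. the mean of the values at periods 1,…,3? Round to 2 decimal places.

Sum of periods 1–3: 338 + 141 + 155 = 634
Divide by 3: 634 / 3 = 211.33

211.33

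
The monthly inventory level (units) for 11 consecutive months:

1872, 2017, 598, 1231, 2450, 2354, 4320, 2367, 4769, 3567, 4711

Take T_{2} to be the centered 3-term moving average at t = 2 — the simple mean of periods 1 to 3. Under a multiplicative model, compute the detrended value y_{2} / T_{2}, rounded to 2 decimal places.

Trend T_2 = (1872 + 2017 + 598) / 3 = 4487/3 = 1495.6667
Ratio to trend: 2017 / 1495.6667 = 1.35

1.35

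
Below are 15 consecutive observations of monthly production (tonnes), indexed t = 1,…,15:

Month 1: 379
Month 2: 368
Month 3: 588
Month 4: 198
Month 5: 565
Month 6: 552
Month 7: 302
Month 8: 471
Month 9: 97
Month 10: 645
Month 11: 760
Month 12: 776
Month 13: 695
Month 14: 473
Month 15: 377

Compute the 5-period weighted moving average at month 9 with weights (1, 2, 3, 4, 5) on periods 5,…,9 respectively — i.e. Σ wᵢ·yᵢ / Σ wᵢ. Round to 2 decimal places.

Weighted sum: 1·565 + 2·552 + 3·302 + 4·471 + 5·97 = 565 + 1104 + 906 + 1884 + 485 = 4944
Weight total: 1 + 2 + 3 + 4 + 5 = 15
WMA = 4944 / 15 = 329.60

329.60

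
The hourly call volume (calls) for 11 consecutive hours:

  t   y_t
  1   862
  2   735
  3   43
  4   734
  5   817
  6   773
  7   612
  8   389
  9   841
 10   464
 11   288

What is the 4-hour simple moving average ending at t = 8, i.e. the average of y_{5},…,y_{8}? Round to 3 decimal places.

647.750

Sum of periods 5–8: 817 + 773 + 612 + 389 = 2591
Divide by 4: 2591 / 4 = 647.750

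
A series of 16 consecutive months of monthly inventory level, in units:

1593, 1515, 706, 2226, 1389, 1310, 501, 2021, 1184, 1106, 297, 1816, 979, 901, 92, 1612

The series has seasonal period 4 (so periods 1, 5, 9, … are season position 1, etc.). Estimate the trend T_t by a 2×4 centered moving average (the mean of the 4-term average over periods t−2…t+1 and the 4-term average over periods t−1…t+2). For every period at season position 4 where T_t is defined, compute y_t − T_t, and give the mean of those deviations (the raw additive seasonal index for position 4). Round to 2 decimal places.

792.42

Season position 4 occurs at t = 4, 8, 12 (where T_t is defined).
t=4: T_4 = 1433.3750; y_4 − T_4 = 2226 − 1433.3750 = 792.6250
t=8: T_8 = 1228.5000; y_8 − T_8 = 2021 − 1228.5000 = 792.5000
t=12: T_12 = 1023.8750; y_12 − T_12 = 1816 − 1023.8750 = 792.1250
Mean deviation: (792.6250 + 792.5000 + 792.1250) / 3 = 792.42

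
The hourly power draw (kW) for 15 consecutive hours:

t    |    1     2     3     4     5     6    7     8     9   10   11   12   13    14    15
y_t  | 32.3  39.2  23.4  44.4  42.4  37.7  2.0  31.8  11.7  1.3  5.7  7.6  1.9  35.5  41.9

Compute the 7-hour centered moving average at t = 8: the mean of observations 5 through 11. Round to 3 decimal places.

18.943

Sum of periods 5–11: 42.4 + 37.7 + 2.0 + 31.8 + 11.7 + 1.3 + 5.7 = 132.6
Divide by 7: 132.6 / 7 = 18.943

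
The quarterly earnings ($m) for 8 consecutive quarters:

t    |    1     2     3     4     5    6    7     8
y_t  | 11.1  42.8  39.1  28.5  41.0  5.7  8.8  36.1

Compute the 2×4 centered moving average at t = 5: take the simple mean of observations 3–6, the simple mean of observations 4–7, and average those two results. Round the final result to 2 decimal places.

24.79

Sum over 3–6: 39.1 + 28.5 + 41.0 + 5.7 = 114.3
Sum over 4–7: 28.5 + 41.0 + 5.7 + 8.8 = 84.0
CMA at t=5 = (114.3 + 84.0) / (2·4) = 198.3 / 8 = 24.79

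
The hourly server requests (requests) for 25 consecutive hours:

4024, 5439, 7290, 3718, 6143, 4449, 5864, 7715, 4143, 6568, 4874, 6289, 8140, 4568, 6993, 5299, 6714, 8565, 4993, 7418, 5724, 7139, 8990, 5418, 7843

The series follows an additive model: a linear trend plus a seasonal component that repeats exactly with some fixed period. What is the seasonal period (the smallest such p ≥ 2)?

5

First differences y_{t+1} − y_t: 1415, 1851, -3572, 2425, -1694, 1415, 1851, -3572, 2425, -1694, 1415, 1851, …
The difference pattern repeats every 5 terms and not for any smaller step, so p = 5.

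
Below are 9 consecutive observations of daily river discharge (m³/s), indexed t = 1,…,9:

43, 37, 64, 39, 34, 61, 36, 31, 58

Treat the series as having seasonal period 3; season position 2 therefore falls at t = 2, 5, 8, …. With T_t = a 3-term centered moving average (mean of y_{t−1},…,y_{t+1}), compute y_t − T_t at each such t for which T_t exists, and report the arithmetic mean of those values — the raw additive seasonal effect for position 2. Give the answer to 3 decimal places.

Season position 2 occurs at t = 2, 5, 8 (where T_t is defined).
t=2: T_2 = 48.00000; y_2 − T_2 = 37 − 48.00000 = -11.00000
t=5: T_5 = 44.66667; y_5 − T_5 = 34 − 44.66667 = -10.66667
t=8: T_8 = 41.66667; y_8 − T_8 = 31 − 41.66667 = -10.66667
Mean deviation: (-11.00000 + -10.66667 + -10.66667) / 3 = -10.778

-10.778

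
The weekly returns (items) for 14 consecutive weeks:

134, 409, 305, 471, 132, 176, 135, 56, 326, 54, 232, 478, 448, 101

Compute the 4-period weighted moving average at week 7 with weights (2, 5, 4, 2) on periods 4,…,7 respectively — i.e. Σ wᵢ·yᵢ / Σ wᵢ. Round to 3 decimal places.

198.154

Weighted sum: 2·471 + 5·132 + 4·176 + 2·135 = 942 + 660 + 704 + 270 = 2576
Weight total: 2 + 5 + 4 + 2 = 13
WMA = 2576 / 13 = 198.154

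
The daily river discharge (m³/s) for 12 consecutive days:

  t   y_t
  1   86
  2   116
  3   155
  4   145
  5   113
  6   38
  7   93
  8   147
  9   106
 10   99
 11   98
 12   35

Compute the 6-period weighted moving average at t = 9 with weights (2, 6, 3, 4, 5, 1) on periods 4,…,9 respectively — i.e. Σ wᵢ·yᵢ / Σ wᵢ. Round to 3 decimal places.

Weighted sum: 2·145 + 6·113 + 3·38 + 4·93 + 5·147 + 1·106 = 290 + 678 + 114 + 372 + 735 + 106 = 2295
Weight total: 2 + 6 + 3 + 4 + 5 + 1 = 21
WMA = 2295 / 21 = 109.286

109.286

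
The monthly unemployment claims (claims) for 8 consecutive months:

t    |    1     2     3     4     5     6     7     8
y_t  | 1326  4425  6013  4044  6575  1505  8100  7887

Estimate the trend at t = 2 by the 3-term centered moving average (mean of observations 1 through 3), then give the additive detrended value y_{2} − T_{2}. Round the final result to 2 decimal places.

Trend T_2 = (1326 + 4425 + 6013) / 3 = 11764/3 = 3921.3333
Detrended value: 4425 − 3921.3333 = 503.67

503.67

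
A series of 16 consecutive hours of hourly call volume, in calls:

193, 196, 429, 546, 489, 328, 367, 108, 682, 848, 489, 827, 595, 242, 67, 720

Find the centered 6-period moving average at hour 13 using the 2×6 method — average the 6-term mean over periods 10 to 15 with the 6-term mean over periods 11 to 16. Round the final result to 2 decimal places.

Sum over 10–15: 848 + 489 + 827 + 595 + 242 + 67 = 3068
Sum over 11–16: 489 + 827 + 595 + 242 + 67 + 720 = 2940
CMA at t=13 = (3068 + 2940) / (2·6) = 6008 / 12 = 500.67

500.67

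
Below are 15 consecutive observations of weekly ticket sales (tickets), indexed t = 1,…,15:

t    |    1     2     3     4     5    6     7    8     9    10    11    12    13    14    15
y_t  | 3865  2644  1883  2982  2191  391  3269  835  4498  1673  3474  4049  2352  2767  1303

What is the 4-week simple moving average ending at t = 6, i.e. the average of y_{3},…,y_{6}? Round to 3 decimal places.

1861.750

Sum of periods 3–6: 1883 + 2982 + 2191 + 391 = 7447
Divide by 4: 7447 / 4 = 1861.750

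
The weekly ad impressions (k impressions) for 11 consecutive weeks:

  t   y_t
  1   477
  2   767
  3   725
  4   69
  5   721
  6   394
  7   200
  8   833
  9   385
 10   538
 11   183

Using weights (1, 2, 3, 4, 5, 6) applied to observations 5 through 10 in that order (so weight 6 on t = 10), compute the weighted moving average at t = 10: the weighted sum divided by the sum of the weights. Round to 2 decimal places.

504.48

Weighted sum: 1·721 + 2·394 + 3·200 + 4·833 + 5·385 + 6·538 = 721 + 788 + 600 + 3332 + 1925 + 3228 = 10594
Weight total: 1 + 2 + 3 + 4 + 5 + 6 = 21
WMA = 10594 / 21 = 504.48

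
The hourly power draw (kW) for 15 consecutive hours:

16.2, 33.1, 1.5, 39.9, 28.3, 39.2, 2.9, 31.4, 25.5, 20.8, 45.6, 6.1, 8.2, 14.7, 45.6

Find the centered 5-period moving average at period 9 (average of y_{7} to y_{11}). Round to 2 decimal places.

25.24

Sum of periods 7–11: 2.9 + 31.4 + 25.5 + 20.8 + 45.6 = 126.2
Divide by 5: 126.2 / 5 = 25.24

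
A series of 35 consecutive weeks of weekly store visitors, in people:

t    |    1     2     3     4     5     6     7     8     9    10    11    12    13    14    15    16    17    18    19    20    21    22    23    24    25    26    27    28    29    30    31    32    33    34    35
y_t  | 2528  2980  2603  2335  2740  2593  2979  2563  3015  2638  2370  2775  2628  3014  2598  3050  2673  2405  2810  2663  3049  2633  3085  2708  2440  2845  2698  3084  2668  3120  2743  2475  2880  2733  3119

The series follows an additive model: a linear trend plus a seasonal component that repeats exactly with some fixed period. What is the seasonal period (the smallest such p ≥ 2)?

First differences y_{t+1} − y_t: 452, -377, -268, 405, -147, 386, -416, 452, -377, -268, 405, -147, 386, -416, 452, -377, …
The difference pattern repeats every 7 terms and not for any smaller step, so p = 7.

7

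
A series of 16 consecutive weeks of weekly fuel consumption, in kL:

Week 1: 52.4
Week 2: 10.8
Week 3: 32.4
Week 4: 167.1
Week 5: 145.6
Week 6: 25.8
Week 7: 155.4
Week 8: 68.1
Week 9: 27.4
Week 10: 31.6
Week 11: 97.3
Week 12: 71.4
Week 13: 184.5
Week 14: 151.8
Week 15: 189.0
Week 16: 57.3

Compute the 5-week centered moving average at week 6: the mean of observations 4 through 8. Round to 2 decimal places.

112.40

Sum of periods 4–8: 167.1 + 145.6 + 25.8 + 155.4 + 68.1 = 562.0
Divide by 5: 562.0 / 5 = 112.40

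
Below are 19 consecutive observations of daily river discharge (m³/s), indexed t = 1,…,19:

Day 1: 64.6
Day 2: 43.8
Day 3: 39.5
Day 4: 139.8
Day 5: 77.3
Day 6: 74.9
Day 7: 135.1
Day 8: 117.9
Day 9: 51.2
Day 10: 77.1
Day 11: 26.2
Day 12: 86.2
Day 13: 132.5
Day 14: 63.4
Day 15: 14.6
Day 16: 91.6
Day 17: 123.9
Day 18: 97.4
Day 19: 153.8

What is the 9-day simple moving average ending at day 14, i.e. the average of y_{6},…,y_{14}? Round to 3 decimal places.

84.944

Sum of periods 6–14: 74.9 + 135.1 + 117.9 + 51.2 + 77.1 + 26.2 + 86.2 + 132.5 + 63.4 = 764.5
Divide by 9: 764.5 / 9 = 84.944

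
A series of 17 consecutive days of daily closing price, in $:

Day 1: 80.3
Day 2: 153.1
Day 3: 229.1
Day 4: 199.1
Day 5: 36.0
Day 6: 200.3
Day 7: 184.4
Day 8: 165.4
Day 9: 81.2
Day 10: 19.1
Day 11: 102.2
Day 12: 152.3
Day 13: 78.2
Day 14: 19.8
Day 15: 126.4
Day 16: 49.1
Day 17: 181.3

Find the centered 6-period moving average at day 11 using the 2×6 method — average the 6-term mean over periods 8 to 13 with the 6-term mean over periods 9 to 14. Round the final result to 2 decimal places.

87.60

Sum over 8–13: 165.4 + 81.2 + 19.1 + 102.2 + 152.3 + 78.2 = 598.4
Sum over 9–14: 81.2 + 19.1 + 102.2 + 152.3 + 78.2 + 19.8 = 452.8
CMA at t=11 = (598.4 + 452.8) / (2·6) = 1051.2 / 12 = 87.60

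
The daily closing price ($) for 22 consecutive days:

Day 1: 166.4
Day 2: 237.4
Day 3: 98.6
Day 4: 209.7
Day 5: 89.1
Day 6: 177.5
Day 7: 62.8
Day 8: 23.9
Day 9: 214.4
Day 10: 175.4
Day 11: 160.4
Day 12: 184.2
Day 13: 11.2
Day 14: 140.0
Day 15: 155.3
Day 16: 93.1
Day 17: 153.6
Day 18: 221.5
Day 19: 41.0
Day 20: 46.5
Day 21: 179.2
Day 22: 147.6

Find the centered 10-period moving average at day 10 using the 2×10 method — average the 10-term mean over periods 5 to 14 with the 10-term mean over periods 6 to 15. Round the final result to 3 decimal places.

Sum over 5–14: 89.1 + 177.5 + 62.8 + 23.9 + 214.4 + 175.4 + 160.4 + 184.2 + 11.2 + 140.0 = 1238.9
Sum over 6–15: 177.5 + 62.8 + 23.9 + 214.4 + 175.4 + 160.4 + 184.2 + 11.2 + 140.0 + 155.3 = 1305.1
CMA at t=10 = (1238.9 + 1305.1) / (2·10) = 2544.0 / 20 = 127.200

127.200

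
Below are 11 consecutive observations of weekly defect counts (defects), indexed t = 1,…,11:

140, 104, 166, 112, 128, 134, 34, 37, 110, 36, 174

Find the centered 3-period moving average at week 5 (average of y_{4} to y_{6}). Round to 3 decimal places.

124.667

Sum of periods 4–6: 112 + 128 + 134 = 374
Divide by 3: 374 / 3 = 124.667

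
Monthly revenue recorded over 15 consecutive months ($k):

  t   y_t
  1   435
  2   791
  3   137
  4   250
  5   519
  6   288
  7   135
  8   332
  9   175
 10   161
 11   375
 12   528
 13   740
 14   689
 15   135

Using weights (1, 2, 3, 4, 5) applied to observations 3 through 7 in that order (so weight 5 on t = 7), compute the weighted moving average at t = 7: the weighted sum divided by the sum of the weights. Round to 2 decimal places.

268.07

Weighted sum: 1·137 + 2·250 + 3·519 + 4·288 + 5·135 = 137 + 500 + 1557 + 1152 + 675 = 4021
Weight total: 1 + 2 + 3 + 4 + 5 = 15
WMA = 4021 / 15 = 268.07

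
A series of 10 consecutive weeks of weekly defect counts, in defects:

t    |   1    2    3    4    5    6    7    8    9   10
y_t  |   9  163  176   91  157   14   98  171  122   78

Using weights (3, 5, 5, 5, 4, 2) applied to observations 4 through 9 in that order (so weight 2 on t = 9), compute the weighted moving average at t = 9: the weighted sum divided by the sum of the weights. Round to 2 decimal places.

Weighted sum: 3·91 + 5·157 + 5·14 + 5·98 + 4·171 + 2·122 = 273 + 785 + 70 + 490 + 684 + 244 = 2546
Weight total: 3 + 5 + 5 + 5 + 4 + 2 = 24
WMA = 2546 / 24 = 106.08

106.08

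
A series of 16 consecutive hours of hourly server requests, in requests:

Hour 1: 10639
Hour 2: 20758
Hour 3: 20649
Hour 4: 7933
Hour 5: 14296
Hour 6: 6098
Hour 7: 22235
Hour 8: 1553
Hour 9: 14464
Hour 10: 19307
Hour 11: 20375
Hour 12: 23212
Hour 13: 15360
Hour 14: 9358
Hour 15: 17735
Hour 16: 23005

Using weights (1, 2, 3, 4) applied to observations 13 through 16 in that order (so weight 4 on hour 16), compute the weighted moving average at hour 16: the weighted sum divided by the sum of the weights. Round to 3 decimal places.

17930.100

Weighted sum: 1·15360 + 2·9358 + 3·17735 + 4·23005 = 15360 + 18716 + 53205 + 92020 = 179301
Weight total: 1 + 2 + 3 + 4 = 10
WMA = 179301 / 10 = 17930.100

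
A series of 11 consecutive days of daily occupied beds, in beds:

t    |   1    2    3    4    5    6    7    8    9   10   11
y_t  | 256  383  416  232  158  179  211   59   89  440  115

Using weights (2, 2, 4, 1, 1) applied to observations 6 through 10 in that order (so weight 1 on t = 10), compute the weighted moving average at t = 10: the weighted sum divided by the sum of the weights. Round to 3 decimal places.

154.500

Weighted sum: 2·179 + 2·211 + 4·59 + 1·89 + 1·440 = 358 + 422 + 236 + 89 + 440 = 1545
Weight total: 2 + 2 + 4 + 1 + 1 = 10
WMA = 1545 / 10 = 154.500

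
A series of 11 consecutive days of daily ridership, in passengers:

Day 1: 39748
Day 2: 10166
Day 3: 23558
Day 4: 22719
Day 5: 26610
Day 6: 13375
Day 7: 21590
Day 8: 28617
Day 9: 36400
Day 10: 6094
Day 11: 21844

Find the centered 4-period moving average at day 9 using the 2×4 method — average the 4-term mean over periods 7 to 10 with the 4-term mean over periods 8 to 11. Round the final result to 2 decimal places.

Sum over 7–10: 21590 + 28617 + 36400 + 6094 = 92701
Sum over 8–11: 28617 + 36400 + 6094 + 21844 = 92955
CMA at t=9 = (92701 + 92955) / (2·4) = 185656 / 8 = 23207.00

23207.00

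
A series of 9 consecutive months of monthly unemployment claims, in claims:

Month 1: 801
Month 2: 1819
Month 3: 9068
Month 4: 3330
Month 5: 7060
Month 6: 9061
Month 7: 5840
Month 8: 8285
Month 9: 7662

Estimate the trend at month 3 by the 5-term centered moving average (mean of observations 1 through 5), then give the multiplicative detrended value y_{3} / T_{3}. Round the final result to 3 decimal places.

Trend T_3 = (801 + 1819 + 9068 + 3330 + 7060) / 5 = 22078/5 = 4415.60000
Ratio to trend: 9068 / 4415.60000 = 2.054

2.054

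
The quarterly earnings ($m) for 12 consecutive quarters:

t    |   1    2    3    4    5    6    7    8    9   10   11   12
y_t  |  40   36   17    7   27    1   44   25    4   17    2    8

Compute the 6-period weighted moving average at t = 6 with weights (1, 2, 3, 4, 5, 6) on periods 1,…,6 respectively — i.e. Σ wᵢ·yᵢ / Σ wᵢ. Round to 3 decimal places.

Weighted sum: 1·40 + 2·36 + 3·17 + 4·7 + 5·27 + 6·1 = 40 + 72 + 51 + 28 + 135 + 6 = 332
Weight total: 1 + 2 + 3 + 4 + 5 + 6 = 21
WMA = 332 / 21 = 15.810

15.810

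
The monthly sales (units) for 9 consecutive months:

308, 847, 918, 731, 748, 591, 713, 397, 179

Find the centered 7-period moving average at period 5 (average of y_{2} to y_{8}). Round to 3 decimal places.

706.429

Sum of periods 2–8: 847 + 918 + 731 + 748 + 591 + 713 + 397 = 4945
Divide by 7: 4945 / 7 = 706.429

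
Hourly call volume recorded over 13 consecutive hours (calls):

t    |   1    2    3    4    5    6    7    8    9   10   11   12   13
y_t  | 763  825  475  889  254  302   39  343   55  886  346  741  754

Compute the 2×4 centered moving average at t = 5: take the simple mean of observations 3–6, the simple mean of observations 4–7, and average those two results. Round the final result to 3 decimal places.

425.500

Sum over 3–6: 475 + 889 + 254 + 302 = 1920
Sum over 4–7: 889 + 254 + 302 + 39 = 1484
CMA at t=5 = (1920 + 1484) / (2·4) = 3404 / 8 = 425.500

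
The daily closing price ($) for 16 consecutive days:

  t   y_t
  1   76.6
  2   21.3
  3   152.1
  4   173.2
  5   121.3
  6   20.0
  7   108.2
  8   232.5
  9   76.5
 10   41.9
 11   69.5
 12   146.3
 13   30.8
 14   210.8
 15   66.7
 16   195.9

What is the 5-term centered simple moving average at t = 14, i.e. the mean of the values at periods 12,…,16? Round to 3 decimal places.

130.100

Sum of periods 12–16: 146.3 + 30.8 + 210.8 + 66.7 + 195.9 = 650.5
Divide by 5: 650.5 / 5 = 130.100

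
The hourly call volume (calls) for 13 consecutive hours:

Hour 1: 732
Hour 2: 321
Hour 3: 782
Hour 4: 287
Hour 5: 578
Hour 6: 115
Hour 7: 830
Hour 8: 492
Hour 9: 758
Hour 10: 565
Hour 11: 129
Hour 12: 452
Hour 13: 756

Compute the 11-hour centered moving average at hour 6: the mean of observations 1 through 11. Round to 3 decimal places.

Sum of periods 1–11: 732 + 321 + 782 + 287 + 578 + 115 + 830 + 492 + 758 + 565 + 129 = 5589
Divide by 11: 5589 / 11 = 508.091

508.091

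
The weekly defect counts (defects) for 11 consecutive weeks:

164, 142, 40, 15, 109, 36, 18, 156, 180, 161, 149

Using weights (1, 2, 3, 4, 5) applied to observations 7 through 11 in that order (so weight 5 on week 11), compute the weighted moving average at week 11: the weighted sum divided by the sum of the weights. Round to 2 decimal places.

Weighted sum: 1·18 + 2·156 + 3·180 + 4·161 + 5·149 = 18 + 312 + 540 + 644 + 745 = 2259
Weight total: 1 + 2 + 3 + 4 + 5 = 15
WMA = 2259 / 15 = 150.60

150.60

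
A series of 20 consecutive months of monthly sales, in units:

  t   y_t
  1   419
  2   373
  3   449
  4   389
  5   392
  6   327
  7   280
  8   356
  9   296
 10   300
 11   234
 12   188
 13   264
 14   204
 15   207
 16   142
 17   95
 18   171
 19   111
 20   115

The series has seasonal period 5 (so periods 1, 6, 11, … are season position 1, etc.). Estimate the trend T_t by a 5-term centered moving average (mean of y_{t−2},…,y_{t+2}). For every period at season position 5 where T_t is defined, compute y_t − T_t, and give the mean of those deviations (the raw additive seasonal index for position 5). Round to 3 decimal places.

24.800

Season position 5 occurs at t = 5, 10, 15 (where T_t is defined).
t=5: T_5 = 367.40000; y_5 − T_5 = 392 − 367.40000 = 24.60000
t=10: T_10 = 274.80000; y_10 − T_10 = 300 − 274.80000 = 25.20000
t=15: T_15 = 182.40000; y_15 − T_15 = 207 − 182.40000 = 24.60000
Mean deviation: (24.60000 + 25.20000 + 24.60000) / 3 = 24.800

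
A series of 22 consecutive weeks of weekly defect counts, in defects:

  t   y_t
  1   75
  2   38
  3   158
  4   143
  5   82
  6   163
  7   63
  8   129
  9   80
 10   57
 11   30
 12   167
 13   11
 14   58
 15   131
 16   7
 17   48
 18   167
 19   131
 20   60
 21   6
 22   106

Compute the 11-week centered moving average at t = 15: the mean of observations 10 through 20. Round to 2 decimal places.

Sum of periods 10–20: 57 + 30 + 167 + 11 + 58 + 131 + 7 + 48 + 167 + 131 + 60 = 867
Divide by 11: 867 / 11 = 78.82

78.82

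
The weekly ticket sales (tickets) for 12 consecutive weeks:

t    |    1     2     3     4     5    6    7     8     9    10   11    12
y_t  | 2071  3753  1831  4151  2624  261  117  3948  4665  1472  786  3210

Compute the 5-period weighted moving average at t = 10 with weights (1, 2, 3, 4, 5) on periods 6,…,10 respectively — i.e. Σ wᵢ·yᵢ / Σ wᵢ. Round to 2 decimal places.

Weighted sum: 1·261 + 2·117 + 3·3948 + 4·4665 + 5·1472 = 261 + 234 + 11844 + 18660 + 7360 = 38359
Weight total: 1 + 2 + 3 + 4 + 5 = 15
WMA = 38359 / 15 = 2557.27

2557.27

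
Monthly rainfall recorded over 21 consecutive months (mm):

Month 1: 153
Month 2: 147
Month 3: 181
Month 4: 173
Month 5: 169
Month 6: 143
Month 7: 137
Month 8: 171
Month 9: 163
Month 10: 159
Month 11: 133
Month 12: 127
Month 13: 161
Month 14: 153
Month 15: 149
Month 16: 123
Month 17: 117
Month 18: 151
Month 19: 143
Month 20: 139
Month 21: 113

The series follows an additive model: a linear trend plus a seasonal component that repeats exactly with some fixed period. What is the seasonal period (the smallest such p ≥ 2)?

5

First differences y_{t+1} − y_t: -6, 34, -8, -4, -26, -6, 34, -8, -4, -26, -6, 34, …
The difference pattern repeats every 5 terms and not for any smaller step, so p = 5.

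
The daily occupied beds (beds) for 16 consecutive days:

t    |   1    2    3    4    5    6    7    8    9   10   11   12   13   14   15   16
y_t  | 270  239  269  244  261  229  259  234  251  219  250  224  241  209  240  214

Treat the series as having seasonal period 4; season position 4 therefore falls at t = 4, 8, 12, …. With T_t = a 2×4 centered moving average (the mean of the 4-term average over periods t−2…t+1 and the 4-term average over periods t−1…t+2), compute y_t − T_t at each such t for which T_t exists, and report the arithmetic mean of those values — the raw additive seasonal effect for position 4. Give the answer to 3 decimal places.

Season position 4 occurs at t = 4, 8, 12 (where T_t is defined).
t=4: T_4 = 252.00000; y_4 − T_4 = 244 − 252.00000 = -8.00000
t=8: T_8 = 242.00000; y_8 − T_8 = 234 − 242.00000 = -8.00000
t=12: T_12 = 232.25000; y_12 − T_12 = 224 − 232.25000 = -8.25000
Mean deviation: (-8.00000 + -8.00000 + -8.25000) / 3 = -8.083

-8.083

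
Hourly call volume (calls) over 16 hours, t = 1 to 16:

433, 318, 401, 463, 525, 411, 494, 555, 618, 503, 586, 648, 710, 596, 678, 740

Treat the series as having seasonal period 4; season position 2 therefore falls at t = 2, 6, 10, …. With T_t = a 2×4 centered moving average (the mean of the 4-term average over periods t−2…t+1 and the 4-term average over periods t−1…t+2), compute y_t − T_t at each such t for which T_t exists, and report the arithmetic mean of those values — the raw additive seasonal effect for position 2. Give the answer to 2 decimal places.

-73.79

Season position 2 occurs at t = 6, 10, 14 (where T_t is defined).
t=6: T_6 = 484.7500; y_6 − T_6 = 411 − 484.7500 = -73.7500
t=10: T_10 = 577.1250; y_10 − T_10 = 503 − 577.1250 = -74.1250
t=14: T_14 = 669.5000; y_14 − T_14 = 596 − 669.5000 = -73.5000
Mean deviation: (-73.7500 + -74.1250 + -73.5000) / 3 = -73.79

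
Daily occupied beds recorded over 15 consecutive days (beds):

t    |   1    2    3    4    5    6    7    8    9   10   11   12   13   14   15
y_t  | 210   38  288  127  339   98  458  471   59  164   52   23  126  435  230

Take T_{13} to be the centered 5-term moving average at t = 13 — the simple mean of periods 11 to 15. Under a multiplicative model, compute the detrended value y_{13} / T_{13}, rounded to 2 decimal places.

Trend T_13 = (52 + 23 + 126 + 435 + 230) / 5 = 866/5 = 173.2000
Ratio to trend: 126 / 173.2000 = 0.73

0.73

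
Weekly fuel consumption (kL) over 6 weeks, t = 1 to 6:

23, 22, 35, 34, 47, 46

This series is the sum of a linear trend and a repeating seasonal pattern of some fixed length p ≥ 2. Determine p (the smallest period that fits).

First differences y_{t+1} − y_t: -1, 13, -1, 13, -1, …
The difference pattern repeats every 2 terms and not for any smaller step, so p = 2.

2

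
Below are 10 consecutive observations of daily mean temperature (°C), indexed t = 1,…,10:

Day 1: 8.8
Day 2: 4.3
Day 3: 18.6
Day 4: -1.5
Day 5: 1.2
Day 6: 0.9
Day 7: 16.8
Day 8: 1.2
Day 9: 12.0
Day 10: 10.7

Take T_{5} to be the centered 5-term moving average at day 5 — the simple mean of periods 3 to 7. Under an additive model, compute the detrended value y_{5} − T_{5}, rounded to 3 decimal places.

Trend T_5 = (18.6 + (-1.5) + 1.2 + 0.9 + 16.8) / 5 = 36.0/5 = 7.20000
Detrended value: 1.2 − 7.20000 = -6.000

-6.000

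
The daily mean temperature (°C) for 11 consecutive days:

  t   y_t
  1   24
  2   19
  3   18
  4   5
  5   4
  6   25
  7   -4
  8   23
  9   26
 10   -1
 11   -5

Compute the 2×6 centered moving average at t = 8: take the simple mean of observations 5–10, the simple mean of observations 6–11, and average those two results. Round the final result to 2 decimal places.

11.42

Sum over 5–10: 4 + 25 + (-4) + 23 + 26 + (-1) = 73
Sum over 6–11: 25 + (-4) + 23 + 26 + (-1) + (-5) = 64
CMA at t=8 = (73 + 64) / (2·6) = 137 / 12 = 11.42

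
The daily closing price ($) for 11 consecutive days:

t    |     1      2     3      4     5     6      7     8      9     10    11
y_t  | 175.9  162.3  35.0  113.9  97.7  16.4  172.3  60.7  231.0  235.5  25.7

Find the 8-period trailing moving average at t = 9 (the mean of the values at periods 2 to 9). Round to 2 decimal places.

Sum of periods 2–9: 162.3 + 35.0 + 113.9 + 97.7 + 16.4 + 172.3 + 60.7 + 231.0 = 889.3
Divide by 8: 889.3 / 8 = 111.16

111.16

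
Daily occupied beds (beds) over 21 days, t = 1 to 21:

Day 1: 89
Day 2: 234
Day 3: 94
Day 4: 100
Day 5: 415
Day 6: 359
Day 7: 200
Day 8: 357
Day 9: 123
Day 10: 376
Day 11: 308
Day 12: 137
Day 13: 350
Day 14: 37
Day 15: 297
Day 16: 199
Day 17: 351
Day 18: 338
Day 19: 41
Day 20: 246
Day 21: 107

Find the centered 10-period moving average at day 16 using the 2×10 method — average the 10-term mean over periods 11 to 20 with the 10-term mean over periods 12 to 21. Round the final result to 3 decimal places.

Sum over 11–20: 308 + 137 + 350 + 37 + 297 + 199 + 351 + 338 + 41 + 246 = 2304
Sum over 12–21: 137 + 350 + 37 + 297 + 199 + 351 + 338 + 41 + 246 + 107 = 2103
CMA at t=16 = (2304 + 2103) / (2·10) = 4407 / 20 = 220.350

220.350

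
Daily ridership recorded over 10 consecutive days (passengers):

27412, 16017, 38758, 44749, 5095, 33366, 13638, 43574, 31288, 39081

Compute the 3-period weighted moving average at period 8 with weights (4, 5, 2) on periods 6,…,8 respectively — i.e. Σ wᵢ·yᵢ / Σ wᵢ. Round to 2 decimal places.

26254.73

Weighted sum: 4·33366 + 5·13638 + 2·43574 = 133464 + 68190 + 87148 = 288802
Weight total: 4 + 5 + 2 = 11
WMA = 288802 / 11 = 26254.73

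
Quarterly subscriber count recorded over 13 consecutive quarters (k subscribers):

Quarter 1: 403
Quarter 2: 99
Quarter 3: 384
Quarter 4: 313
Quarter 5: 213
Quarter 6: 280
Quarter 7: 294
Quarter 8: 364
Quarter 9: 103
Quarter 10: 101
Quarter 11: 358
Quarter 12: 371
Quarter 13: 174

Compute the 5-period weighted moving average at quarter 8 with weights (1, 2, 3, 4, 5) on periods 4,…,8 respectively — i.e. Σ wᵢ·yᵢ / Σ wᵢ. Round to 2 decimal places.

Weighted sum: 1·313 + 2·213 + 3·280 + 4·294 + 5·364 = 313 + 426 + 840 + 1176 + 1820 = 4575
Weight total: 1 + 2 + 3 + 4 + 5 = 15
WMA = 4575 / 15 = 305.00

305.00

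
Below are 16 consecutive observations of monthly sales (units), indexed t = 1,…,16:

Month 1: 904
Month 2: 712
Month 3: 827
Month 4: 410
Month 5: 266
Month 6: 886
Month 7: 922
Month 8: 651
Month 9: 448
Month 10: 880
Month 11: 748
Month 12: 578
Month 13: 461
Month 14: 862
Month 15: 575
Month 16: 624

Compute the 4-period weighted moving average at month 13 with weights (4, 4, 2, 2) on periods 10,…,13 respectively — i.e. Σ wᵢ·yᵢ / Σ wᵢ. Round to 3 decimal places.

Weighted sum: 4·880 + 4·748 + 2·578 + 2·461 = 3520 + 2992 + 1156 + 922 = 8590
Weight total: 4 + 4 + 2 + 2 = 12
WMA = 8590 / 12 = 715.833

715.833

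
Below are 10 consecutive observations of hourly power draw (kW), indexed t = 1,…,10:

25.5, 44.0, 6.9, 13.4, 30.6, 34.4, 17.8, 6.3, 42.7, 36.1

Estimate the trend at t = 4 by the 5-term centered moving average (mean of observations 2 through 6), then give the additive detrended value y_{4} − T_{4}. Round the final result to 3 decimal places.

Trend T_4 = (44.0 + 6.9 + 13.4 + 30.6 + 34.4) / 5 = 129.3/5 = 25.86000
Detrended value: 13.4 − 25.86000 = -12.460

-12.460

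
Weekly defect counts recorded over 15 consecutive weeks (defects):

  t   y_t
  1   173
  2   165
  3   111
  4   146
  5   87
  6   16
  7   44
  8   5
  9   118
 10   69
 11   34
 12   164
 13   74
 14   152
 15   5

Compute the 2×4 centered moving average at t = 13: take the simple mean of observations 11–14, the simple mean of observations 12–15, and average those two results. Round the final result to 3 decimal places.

Sum over 11–14: 34 + 164 + 74 + 152 = 424
Sum over 12–15: 164 + 74 + 152 + 5 = 395
CMA at t=13 = (424 + 395) / (2·4) = 819 / 8 = 102.375

102.375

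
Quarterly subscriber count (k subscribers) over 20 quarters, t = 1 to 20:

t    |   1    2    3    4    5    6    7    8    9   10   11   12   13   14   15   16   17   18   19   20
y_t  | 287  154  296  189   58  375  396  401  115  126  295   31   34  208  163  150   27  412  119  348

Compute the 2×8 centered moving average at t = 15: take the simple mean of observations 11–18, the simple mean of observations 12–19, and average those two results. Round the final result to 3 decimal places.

Sum over 11–18: 295 + 31 + 34 + 208 + 163 + 150 + 27 + 412 = 1320
Sum over 12–19: 31 + 34 + 208 + 163 + 150 + 27 + 412 + 119 = 1144
CMA at t=15 = (1320 + 1144) / (2·8) = 2464 / 16 = 154.000

154.000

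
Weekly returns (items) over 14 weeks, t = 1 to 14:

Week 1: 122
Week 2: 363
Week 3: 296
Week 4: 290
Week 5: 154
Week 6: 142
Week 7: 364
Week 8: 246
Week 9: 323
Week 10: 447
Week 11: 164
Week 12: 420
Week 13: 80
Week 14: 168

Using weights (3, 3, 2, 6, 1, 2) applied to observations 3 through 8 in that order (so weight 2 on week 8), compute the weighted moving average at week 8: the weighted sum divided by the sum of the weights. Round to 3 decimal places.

222.000

Weighted sum: 3·296 + 3·290 + 2·154 + 6·142 + 1·364 + 2·246 = 888 + 870 + 308 + 852 + 364 + 492 = 3774
Weight total: 3 + 3 + 2 + 6 + 1 + 2 = 17
WMA = 3774 / 17 = 222.000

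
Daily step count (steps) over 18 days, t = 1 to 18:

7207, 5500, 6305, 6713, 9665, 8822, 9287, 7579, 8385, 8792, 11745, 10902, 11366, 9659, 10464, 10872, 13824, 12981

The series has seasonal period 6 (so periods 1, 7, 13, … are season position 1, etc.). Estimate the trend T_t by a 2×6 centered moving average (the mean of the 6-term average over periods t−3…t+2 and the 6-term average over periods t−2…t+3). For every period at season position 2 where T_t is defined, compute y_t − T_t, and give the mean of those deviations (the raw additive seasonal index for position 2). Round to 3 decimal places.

-1349.125

Season position 2 occurs at t = 8, 14 (where T_t is defined).
t=8: T_8 = 8928.33333; y_8 − T_8 = 7579 − 8928.33333 = -1349.33333
t=14: T_14 = 11007.91667; y_14 − T_14 = 9659 − 11007.91667 = -1348.91667
Mean deviation: (-1349.33333 + -1348.91667) / 2 = -1349.125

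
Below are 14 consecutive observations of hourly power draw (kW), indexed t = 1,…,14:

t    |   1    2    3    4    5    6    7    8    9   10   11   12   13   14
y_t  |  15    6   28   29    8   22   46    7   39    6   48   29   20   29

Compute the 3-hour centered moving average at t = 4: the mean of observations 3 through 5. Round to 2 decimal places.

21.67

Sum of periods 3–5: 28 + 29 + 8 = 65
Divide by 3: 65 / 3 = 21.67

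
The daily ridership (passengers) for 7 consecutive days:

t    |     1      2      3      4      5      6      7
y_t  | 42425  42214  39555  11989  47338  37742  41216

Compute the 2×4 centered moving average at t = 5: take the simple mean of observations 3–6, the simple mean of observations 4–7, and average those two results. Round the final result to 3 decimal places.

34363.625

Sum over 3–6: 39555 + 11989 + 47338 + 37742 = 136624
Sum over 4–7: 11989 + 47338 + 37742 + 41216 = 138285
CMA at t=5 = (136624 + 138285) / (2·4) = 274909 / 8 = 34363.625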